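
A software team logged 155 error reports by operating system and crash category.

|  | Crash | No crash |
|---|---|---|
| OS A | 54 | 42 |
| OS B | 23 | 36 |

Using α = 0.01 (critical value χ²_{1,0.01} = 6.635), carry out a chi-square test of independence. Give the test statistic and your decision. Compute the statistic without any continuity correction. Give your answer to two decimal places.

Row totals: 96, 59. Column totals: 77, 78. Grand total N = 155.
Expected counts (row total × column total / N):
  OS A, Crash: 96×77/155 = 47.690
  OS A, No crash: 96×78/155 = 48.310
  OS B, Crash: 59×77/155 = 29.310
  OS B, No crash: 59×78/155 = 29.690
Contributions (O − E)²/E:
  (54 − 47.690)²/47.690 = 0.8349
  (42 − 48.310)²/48.310 = 0.8242
  (23 − 29.310)²/29.310 = 1.3584
  (36 − 29.690)²/29.690 = 1.3411
χ² = 0.8349 + 0.8242 + 1.3584 + 1.3411 = 4.36
df = (2−1)(2−1) = 1. Since 4.36 < 6.635, fail to reject the null hypothesis of independence at α = 0.01.

4.36; fail to reject H₀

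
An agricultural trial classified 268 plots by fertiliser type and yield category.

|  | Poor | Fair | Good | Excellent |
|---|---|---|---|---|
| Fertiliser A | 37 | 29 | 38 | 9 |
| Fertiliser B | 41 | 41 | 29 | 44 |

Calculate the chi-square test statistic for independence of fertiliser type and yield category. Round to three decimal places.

20.506

Row totals: 113, 155. Column totals: 78, 70, 67, 53. Grand total N = 268.
Expected counts (row total × column total / N):
  Fertiliser A, Poor: 113×78/268 = 32.8881
  Fertiliser A, Fair: 113×70/268 = 29.5149
  Fertiliser A, Good: 113×67/268 = 28.2500
  Fertiliser A, Excellent: 113×53/268 = 22.3470
  Fertiliser B, Poor: 155×78/268 = 45.1119
  Fertiliser B, Fair: 155×70/268 = 40.4851
  Fertiliser B, Good: 155×67/268 = 38.7500
  Fertiliser B, Excellent: 155×53/268 = 30.6530
Contributions (O − E)²/E:
  (37 − 32.8881)²/32.8881 = 0.5141
  (29 − 29.5149)²/29.5149 = 0.0090
  (38 − 28.2500)²/28.2500 = 3.3650
  (9 − 22.3470)²/22.3470 = 7.9716
  (41 − 45.1119)²/45.1119 = 0.3748
  (41 − 40.4851)²/40.4851 = 0.0065
  (29 − 38.7500)²/38.7500 = 2.4532
  (44 − 30.6530)²/30.6530 = 5.8116
χ² = 0.5141 + 0.0090 + 3.3650 + 7.9716 + 0.3748 + 0.0065 + 2.4532 + 5.8116 = 20.506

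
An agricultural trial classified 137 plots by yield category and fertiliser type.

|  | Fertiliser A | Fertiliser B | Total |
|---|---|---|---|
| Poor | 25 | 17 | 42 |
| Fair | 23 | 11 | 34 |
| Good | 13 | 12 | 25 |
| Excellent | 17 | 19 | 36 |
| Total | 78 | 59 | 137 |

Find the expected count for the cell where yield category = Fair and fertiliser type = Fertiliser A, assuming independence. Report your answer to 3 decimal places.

19.358

Row total (Fair) = 34; column total (Fertiliser A) = 78; grand total N = 137.
Expected count = (row total × column total) / N = 34 × 78 / 137 = 19.358.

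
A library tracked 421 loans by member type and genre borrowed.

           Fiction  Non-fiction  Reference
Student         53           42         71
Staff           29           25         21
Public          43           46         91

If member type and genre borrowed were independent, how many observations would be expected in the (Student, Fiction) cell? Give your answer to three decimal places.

Row total (Student) = 166; column total (Fiction) = 125; grand total N = 421.
Expected count = (row total × column total) / N = 166 × 125 / 421 = 49.287.

49.287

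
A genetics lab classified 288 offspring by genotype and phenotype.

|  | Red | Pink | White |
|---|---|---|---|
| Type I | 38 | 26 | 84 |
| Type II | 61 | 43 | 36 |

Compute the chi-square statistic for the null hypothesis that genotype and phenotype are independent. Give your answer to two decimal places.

28.53

Row totals: 148, 140. Column totals: 99, 69, 120. Grand total N = 288.
Expected counts (row total × column total / N):
  Type I, Red: 148×99/288 = 50.875
  Type I, Pink: 148×69/288 = 35.458
  Type I, White: 148×120/288 = 61.667
  Type II, Red: 140×99/288 = 48.125
  Type II, Pink: 140×69/288 = 33.542
  Type II, White: 140×120/288 = 58.333
Contributions (O − E)²/E:
  (38 − 50.875)²/50.875 = 3.2583
  (26 − 35.458)²/35.458 = 2.5228
  (84 − 61.667)²/61.667 = 8.0880
  (61 − 48.125)²/48.125 = 3.4445
  (43 − 33.542)²/33.542 = 2.6669
  (36 − 58.333)²/58.333 = 8.5503
χ² = 3.2583 + 2.5228 + 8.0880 + 3.4445 + 2.6669 + 8.5503 = 28.53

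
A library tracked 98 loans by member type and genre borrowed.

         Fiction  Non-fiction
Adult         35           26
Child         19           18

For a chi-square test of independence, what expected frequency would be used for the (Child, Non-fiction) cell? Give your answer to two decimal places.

Row total (Child) = 37; column total (Non-fiction) = 44; grand total N = 98.
Expected count = (row total × column total) / N = 37 × 44 / 98 = 16.61.

16.61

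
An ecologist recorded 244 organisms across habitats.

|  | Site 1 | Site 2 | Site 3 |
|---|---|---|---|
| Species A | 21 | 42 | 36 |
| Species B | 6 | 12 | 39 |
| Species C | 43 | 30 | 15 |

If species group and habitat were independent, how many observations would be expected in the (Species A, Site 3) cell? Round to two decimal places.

Row total (Species A) = 99; column total (Site 3) = 90; grand total N = 244.
Expected count = (row total × column total) / N = 99 × 90 / 244 = 36.52.

36.52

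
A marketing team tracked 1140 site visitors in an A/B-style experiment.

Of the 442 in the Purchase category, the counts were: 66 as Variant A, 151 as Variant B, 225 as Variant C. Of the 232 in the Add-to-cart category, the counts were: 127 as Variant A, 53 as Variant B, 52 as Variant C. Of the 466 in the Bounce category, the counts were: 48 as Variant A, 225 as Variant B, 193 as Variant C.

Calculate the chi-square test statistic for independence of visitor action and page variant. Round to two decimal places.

216.77

Row totals: 442, 232, 466. Column totals: 241, 429, 470. Grand total N = 1140.
Expected counts (row total × column total / N):
  Purchase, Variant A: 442×241/1140 = 93.440
  Purchase, Variant B: 442×429/1140 = 166.332
  Purchase, Variant C: 442×470/1140 = 182.228
  Add-to-cart, Variant A: 232×241/1140 = 49.046
  Add-to-cart, Variant B: 232×429/1140 = 87.305
  Add-to-cart, Variant C: 232×470/1140 = 95.649
  Bounce, Variant A: 466×241/1140 = 98.514
  Bounce, Variant B: 466×429/1140 = 175.363
  Bounce, Variant C: 466×470/1140 = 192.123
Contributions (O − E)²/E:
  (66 − 93.440)²/93.440 = 8.0582
  (151 − 166.332)²/166.332 = 1.4133
  (225 − 182.228)²/182.228 = 10.0393
  (127 − 49.046)²/49.046 = 123.9005
  (53 − 87.305)²/87.305 = 13.4796
  (52 − 95.649)²/95.649 = 19.9190
  (48 − 98.514)²/98.514 = 25.9015
  (225 − 175.363)²/175.363 = 14.0499
  (193 − 192.123)²/192.123 = 0.0040
χ² = 8.0582 + 1.4133 + 10.0393 + 123.9005 + 13.4796 + 19.9190 + 25.9015 + 14.0499 + 0.0040 = 216.77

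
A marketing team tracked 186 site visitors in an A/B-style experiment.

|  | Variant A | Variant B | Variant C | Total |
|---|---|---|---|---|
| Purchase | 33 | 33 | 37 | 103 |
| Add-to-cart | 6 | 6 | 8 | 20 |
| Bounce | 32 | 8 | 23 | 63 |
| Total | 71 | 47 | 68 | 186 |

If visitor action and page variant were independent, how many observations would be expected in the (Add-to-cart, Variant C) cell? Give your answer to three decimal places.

7.312

Row total (Add-to-cart) = 20; column total (Variant C) = 68; grand total N = 186.
Expected count = (row total × column total) / N = 20 × 68 / 186 = 7.312.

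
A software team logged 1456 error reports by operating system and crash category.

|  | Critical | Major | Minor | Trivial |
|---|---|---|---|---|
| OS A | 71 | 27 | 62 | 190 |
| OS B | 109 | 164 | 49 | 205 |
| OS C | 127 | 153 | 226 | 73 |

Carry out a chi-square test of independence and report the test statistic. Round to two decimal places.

Row totals: 350, 527, 579. Column totals: 307, 344, 337, 468. Grand total N = 1456.
Expected counts (row total × column total / N):
  OS A, Critical: 350×307/1456 = 73.798
  OS A, Major: 350×344/1456 = 82.692
  OS A, Minor: 350×337/1456 = 81.010
  OS A, Trivial: 350×468/1456 = 112.500
  OS B, Critical: 527×307/1456 = 111.119
  OS B, Major: 527×344/1456 = 124.511
  OS B, Minor: 527×337/1456 = 121.977
  OS B, Trivial: 527×468/1456 = 169.393
  OS C, Critical: 579×307/1456 = 122.083
  OS C, Major: 579×344/1456 = 136.797
  OS C, Minor: 579×337/1456 = 134.013
  OS C, Trivial: 579×468/1456 = 186.107
Contributions (O − E)²/E:
  (71 − 73.798)²/73.798 = 0.1061
  (27 − 82.692)²/82.692 = 37.5078
  (62 − 81.010)²/81.010 = 4.4609
  (190 − 112.500)²/112.500 = 53.3889
  (109 − 111.119)²/111.119 = 0.0404
  (164 − 124.511)²/124.511 = 12.5240
  (49 − 121.977)²/121.977 = 43.6610
  (205 − 169.393)²/169.393 = 7.4847
  (127 − 122.083)²/122.083 = 0.1980
  (153 − 136.797)²/136.797 = 1.9192
  (226 − 134.013)²/134.013 = 63.1402
  (73 − 186.107)²/186.107 = 68.7411
χ² = 0.1061 + 37.5078 + 4.4609 + 53.3889 + 0.0404 + 12.5240 + 43.6610 + 7.4847 + 0.1980 + 1.9192 + 63.1402 + 68.7411 = 293.17

293.17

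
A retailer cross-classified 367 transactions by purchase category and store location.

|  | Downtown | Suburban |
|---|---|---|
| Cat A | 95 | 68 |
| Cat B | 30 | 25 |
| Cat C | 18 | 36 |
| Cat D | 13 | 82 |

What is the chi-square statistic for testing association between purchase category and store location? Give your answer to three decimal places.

Row totals: 163, 55, 54, 95. Column totals: 156, 211. Grand total N = 367.
Expected counts (row total × column total / N):
  Cat A, Downtown: 163×156/367 = 69.28610
  Cat A, Suburban: 163×211/367 = 93.71390
  Cat B, Downtown: 55×156/367 = 23.37875
  Cat B, Suburban: 55×211/367 = 31.62125
  Cat C, Downtown: 54×156/367 = 22.95368
  Cat C, Suburban: 54×211/367 = 31.04632
  Cat D, Downtown: 95×156/367 = 40.38147
  Cat D, Suburban: 95×211/367 = 54.61853
Contributions (O − E)²/E:
  (95 − 69.28610)²/69.28610 = 9.5431
  (68 − 93.71390)²/93.71390 = 7.0556
  (30 − 23.37875)²/23.37875 = 1.8752
  (25 − 31.62125)²/31.62125 = 1.3864
  (18 − 22.95368)²/22.95368 = 1.0691
  (36 − 31.04632)²/31.04632 = 0.7904
  (13 − 40.38147)²/40.38147 = 18.5666
  (82 − 54.61853)²/54.61853 = 13.7269
χ² = 9.5431 + 7.0556 + 1.8752 + 1.3864 + 1.0691 + 0.7904 + 18.5666 + 13.7269 = 54.013

54.013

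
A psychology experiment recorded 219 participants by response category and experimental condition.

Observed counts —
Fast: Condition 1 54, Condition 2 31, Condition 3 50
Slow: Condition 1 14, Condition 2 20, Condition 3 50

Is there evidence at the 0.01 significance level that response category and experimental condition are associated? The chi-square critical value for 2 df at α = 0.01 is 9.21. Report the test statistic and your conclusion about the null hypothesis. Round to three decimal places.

14.829; reject H₀

Row totals: 135, 84. Column totals: 68, 51, 100. Grand total N = 219.
Expected counts (row total × column total / N):
  Fast, Condition 1: 135×68/219 = 41.9178
  Fast, Condition 2: 135×51/219 = 31.4384
  Fast, Condition 3: 135×100/219 = 61.6438
  Slow, Condition 1: 84×68/219 = 26.0822
  Slow, Condition 2: 84×51/219 = 19.5616
  Slow, Condition 3: 84×100/219 = 38.3562
Contributions (O − E)²/E:
  (54 − 41.9178)²/41.9178 = 3.4825
  (31 − 31.4384)²/31.4384 = 0.0061
  (50 − 61.6438)²/61.6438 = 2.1994
  (14 − 26.0822)²/26.0822 = 5.5969
  (20 − 19.5616)²/19.5616 = 0.0098
  (50 − 38.3562)²/38.3562 = 3.5347
χ² = 3.4825 + 0.0061 + 2.1994 + 5.5969 + 0.0098 + 3.5347 = 14.829
df = (2−1)(3−1) = 2. Since 14.829 > 9.21, reject the null hypothesis of independence at α = 0.01.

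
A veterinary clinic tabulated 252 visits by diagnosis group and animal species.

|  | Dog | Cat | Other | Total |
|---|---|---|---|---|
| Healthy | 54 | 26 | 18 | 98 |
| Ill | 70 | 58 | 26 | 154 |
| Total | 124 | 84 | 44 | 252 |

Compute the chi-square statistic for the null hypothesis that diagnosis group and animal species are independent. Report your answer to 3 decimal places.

3.435

Grand total N = 252.
Expected counts (row total × column total / N):
  Healthy, Dog: 98×124/252 = 48.2222
  Healthy, Cat: 98×84/252 = 32.6667
  Healthy, Other: 98×44/252 = 17.1111
  Ill, Dog: 154×124/252 = 75.7778
  Ill, Cat: 154×84/252 = 51.3333
  Ill, Other: 154×44/252 = 26.8889
Contributions (O − E)²/E:
  (54 − 48.2222)²/48.2222 = 0.6923
  (26 − 32.6667)²/32.6667 = 1.3606
  (18 − 17.1111)²/17.1111 = 0.0462
  (70 − 75.7778)²/75.7778 = 0.4405
  (58 − 51.3333)²/51.3333 = 0.8658
  (26 − 26.8889)²/26.8889 = 0.0294
χ² = 0.6923 + 1.3606 + 0.0462 + 0.4405 + 0.8658 + 0.0294 = 3.435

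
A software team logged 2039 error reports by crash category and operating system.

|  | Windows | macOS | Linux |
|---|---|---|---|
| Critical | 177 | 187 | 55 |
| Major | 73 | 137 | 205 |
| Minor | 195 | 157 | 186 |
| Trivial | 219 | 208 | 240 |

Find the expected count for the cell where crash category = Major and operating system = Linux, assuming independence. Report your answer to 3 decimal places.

139.622

Row total (Major) = 415; column total (Linux) = 686; grand total N = 2039.
Expected count = (row total × column total) / N = 415 × 686 / 2039 = 139.622.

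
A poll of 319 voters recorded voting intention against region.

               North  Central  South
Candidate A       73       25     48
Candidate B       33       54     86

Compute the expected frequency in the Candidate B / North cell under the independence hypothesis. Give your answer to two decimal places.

57.49

Row total (Candidate B) = 173; column total (North) = 106; grand total N = 319.
Expected count = (row total × column total) / N = 173 × 106 / 319 = 57.49.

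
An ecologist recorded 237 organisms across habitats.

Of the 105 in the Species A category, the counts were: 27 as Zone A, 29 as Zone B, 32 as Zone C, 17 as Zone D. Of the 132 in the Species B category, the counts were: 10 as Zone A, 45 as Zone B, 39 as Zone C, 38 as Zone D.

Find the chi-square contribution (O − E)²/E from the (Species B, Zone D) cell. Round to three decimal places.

1.772

Row total (Species B) = 132; column total (Zone D) = 55; N = 237.
Expected count E = 132 × 55 / 237 = 30.6329.
Contribution = (O − E)²/E = (38 − 30.6329)² / 30.6329 = 1.772.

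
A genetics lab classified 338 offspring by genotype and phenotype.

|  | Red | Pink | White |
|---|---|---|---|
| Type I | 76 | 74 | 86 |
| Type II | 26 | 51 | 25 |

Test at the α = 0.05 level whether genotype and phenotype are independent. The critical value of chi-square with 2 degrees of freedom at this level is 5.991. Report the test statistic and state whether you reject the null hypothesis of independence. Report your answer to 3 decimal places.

10.845; reject H₀

Row totals: 236, 102. Column totals: 102, 125, 111. Grand total N = 338.
Expected counts (row total × column total / N):
  Type I, Red: 236×102/338 = 71.2189
  Type I, Pink: 236×125/338 = 87.2781
  Type I, White: 236×111/338 = 77.5030
  Type II, Red: 102×102/338 = 30.7811
  Type II, Pink: 102×125/338 = 37.7219
  Type II, White: 102×111/338 = 33.4970
Contributions (O − E)²/E:
  (76 − 71.2189)²/71.2189 = 0.3210
  (74 − 87.2781)²/87.2781 = 2.0201
  (86 − 77.5030)²/77.5030 = 0.9316
  (26 − 30.7811)²/30.7811 = 0.7426
  (51 − 37.7219)²/37.7219 = 4.6739
  (25 − 33.4970)²/33.4970 = 2.1554
χ² = 0.3210 + 2.0201 + 0.9316 + 0.7426 + 4.6739 + 2.1554 = 10.845
df = (2−1)(3−1) = 2. Since 10.845 > 5.991, reject the null hypothesis of independence at α = 0.05.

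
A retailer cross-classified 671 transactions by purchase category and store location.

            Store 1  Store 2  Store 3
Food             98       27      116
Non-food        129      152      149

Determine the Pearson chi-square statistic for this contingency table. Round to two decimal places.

46.05

Row totals: 241, 430. Column totals: 227, 179, 265. Grand total N = 671.
Expected counts (row total × column total / N):
  Food, Store 1: 241×227/671 = 81.531
  Food, Store 2: 241×179/671 = 64.291
  Food, Store 3: 241×265/671 = 95.179
  Non-food, Store 1: 430×227/671 = 145.469
  Non-food, Store 2: 430×179/671 = 114.709
  Non-food, Store 3: 430×265/671 = 169.821
Contributions (O − E)²/E:
  (98 − 81.531)²/81.531 = 3.3267
  (27 − 64.291)²/64.291 = 21.6301
  (116 − 95.179)²/95.179 = 4.5547
  (129 − 145.469)²/145.469 = 1.8645
  (152 − 114.709)²/114.709 = 12.1230
  (149 − 169.821)²/169.821 = 2.5528
χ² = 3.3267 + 21.6301 + 4.5547 + 1.8645 + 12.1230 + 2.5528 = 46.05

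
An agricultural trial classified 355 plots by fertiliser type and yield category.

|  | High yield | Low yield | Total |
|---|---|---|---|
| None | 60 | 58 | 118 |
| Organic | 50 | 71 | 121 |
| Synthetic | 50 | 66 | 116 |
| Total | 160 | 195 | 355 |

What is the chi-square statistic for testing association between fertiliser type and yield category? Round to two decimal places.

Grand total N = 355.
Expected counts (row total × column total / N):
  None, High yield: 118×160/355 = 53.183
  None, Low yield: 118×195/355 = 64.817
  Organic, High yield: 121×160/355 = 54.535
  Organic, Low yield: 121×195/355 = 66.465
  Synthetic, High yield: 116×160/355 = 52.282
  Synthetic, Low yield: 116×195/355 = 63.718
Contributions (O − E)²/E:
  (60 − 53.183)²/53.183 = 0.8738
  (58 − 64.817)²/64.817 = 0.7170
  (50 − 54.535)²/54.535 = 0.3771
  (71 − 66.465)²/66.465 = 0.3094
  (50 − 52.282)²/52.282 = 0.0996
  (66 − 63.718)²/63.718 = 0.0817
χ² = 0.8738 + 0.7170 + 0.3771 + 0.3094 + 0.0996 + 0.0817 = 2.46

2.46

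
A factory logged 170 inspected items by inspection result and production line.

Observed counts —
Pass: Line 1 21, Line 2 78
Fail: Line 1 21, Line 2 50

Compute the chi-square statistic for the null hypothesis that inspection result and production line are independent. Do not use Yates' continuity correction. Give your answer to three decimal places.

1.555

Row totals: 99, 71. Column totals: 42, 128. Grand total N = 170.
Expected counts (row total × column total / N):
  Pass, Line 1: 99×42/170 = 24.4588
  Pass, Line 2: 99×128/170 = 74.5412
  Fail, Line 1: 71×42/170 = 17.5412
  Fail, Line 2: 71×128/170 = 53.4588
Contributions (O − E)²/E:
  (21 − 24.4588)²/24.4588 = 0.4891
  (78 − 74.5412)²/74.5412 = 0.1605
  (21 − 17.5412)²/17.5412 = 0.6820
  (50 − 53.4588)²/53.4588 = 0.2238
χ² = 0.4891 + 0.1605 + 0.6820 + 0.2238 = 1.555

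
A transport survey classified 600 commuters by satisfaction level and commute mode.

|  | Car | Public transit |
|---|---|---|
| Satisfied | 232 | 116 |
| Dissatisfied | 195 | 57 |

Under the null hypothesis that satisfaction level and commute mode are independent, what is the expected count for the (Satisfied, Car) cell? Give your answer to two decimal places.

Row total (Satisfied) = 348; column total (Car) = 427; grand total N = 600.
Expected count = (row total × column total) / N = 348 × 427 / 600 = 247.66.

247.66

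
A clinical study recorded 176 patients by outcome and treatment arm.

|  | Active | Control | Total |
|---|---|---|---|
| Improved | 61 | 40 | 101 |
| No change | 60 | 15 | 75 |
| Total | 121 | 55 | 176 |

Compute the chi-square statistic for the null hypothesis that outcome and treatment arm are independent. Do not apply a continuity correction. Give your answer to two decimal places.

Grand total N = 176.
Expected counts (row total × column total / N):
  Improved, Active: 101×121/176 = 69.438
  Improved, Control: 101×55/176 = 31.562
  No change, Active: 75×121/176 = 51.562
  No change, Control: 75×55/176 = 23.438
Contributions (O − E)²/E:
  (61 − 69.438)²/69.438 = 1.0254
  (40 − 31.562)²/31.562 = 2.2559
  (60 − 51.562)²/51.562 = 1.3809
  (15 − 23.438)²/23.438 = 3.0378
χ² = 1.0254 + 2.2559 + 1.3809 + 3.0378 = 7.70

7.70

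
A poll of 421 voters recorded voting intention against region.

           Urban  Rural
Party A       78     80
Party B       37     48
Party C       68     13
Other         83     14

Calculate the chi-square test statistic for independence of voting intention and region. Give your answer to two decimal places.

62.99

Row totals: 158, 85, 81, 97. Column totals: 266, 155. Grand total N = 421.
Expected counts (row total × column total / N):
  Party A, Urban: 158×266/421 = 99.829
  Party A, Rural: 158×155/421 = 58.171
  Party B, Urban: 85×266/421 = 53.705
  Party B, Rural: 85×155/421 = 31.295
  Party C, Urban: 81×266/421 = 51.178
  Party C, Rural: 81×155/421 = 29.822
  Other, Urban: 97×266/421 = 61.287
  Other, Rural: 97×155/421 = 35.713
Contributions (O − E)²/E:
  (78 − 99.829)²/99.829 = 4.7732
  (80 − 58.171)²/58.171 = 8.1915
  (37 − 53.705)²/53.705 = 5.1961
  (48 − 31.295)²/31.295 = 8.9170
  (68 − 51.178)²/51.178 = 5.5293
  (13 − 29.822)²/29.822 = 9.4890
  (83 − 61.287)²/61.287 = 7.6926
  (14 − 35.713)²/35.713 = 13.2012
χ² = 4.7732 + 8.1915 + 5.1961 + 8.9170 + 5.5293 + 9.4890 + 7.6926 + 13.2012 = 62.99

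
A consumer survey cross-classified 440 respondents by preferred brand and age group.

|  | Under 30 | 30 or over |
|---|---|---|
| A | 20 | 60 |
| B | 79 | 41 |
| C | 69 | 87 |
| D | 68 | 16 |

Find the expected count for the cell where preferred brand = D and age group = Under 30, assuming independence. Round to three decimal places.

Row total (D) = 84; column total (Under 30) = 236; grand total N = 440.
Expected count = (row total × column total) / N = 84 × 236 / 440 = 45.055.

45.055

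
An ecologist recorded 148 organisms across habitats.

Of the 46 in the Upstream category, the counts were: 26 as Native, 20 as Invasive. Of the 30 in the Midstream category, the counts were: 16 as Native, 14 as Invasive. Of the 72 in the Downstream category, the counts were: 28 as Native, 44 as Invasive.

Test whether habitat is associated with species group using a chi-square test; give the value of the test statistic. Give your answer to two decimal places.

Row totals: 46, 30, 72. Column totals: 70, 78. Grand total N = 148.
Expected counts (row total × column total / N):
  Upstream, Native: 46×70/148 = 21.757
  Upstream, Invasive: 46×78/148 = 24.243
  Midstream, Native: 30×70/148 = 14.189
  Midstream, Invasive: 30×78/148 = 15.811
  Downstream, Native: 72×70/148 = 34.054
  Downstream, Invasive: 72×78/148 = 37.946
Contributions (O − E)²/E:
  (26 − 21.757)²/21.757 = 0.8275
  (20 − 24.243)²/24.243 = 0.7426
  (16 − 14.189)²/14.189 = 0.2311
  (14 − 15.811)²/15.811 = 0.2074
  (28 − 34.054)²/34.054 = 1.0763
  (44 − 37.946)²/37.946 = 0.9659
χ² = 0.8275 + 0.7426 + 0.2311 + 0.2074 + 1.0763 + 0.9659 = 4.05

4.05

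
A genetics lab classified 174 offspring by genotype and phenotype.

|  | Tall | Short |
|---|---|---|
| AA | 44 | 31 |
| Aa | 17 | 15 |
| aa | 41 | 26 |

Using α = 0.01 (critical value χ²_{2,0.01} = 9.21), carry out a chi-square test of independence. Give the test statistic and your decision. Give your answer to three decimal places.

Row totals: 75, 32, 67. Column totals: 102, 72. Grand total N = 174.
Expected counts (row total × column total / N):
  AA, Tall: 75×102/174 = 43.9655
  AA, Short: 75×72/174 = 31.0345
  Aa, Tall: 32×102/174 = 18.7586
  Aa, Short: 32×72/174 = 13.2414
  aa, Tall: 67×102/174 = 39.2759
  aa, Short: 67×72/174 = 27.7241
Contributions (O − E)²/E:
  (44 − 43.9655)²/43.9655 = 0.0000
  (31 − 31.0345)²/31.0345 = 0.0000
  (17 − 18.7586)²/18.7586 = 0.1649
  (15 − 13.2414)²/13.2414 = 0.2336
  (41 − 39.2759)²/39.2759 = 0.0757
  (26 − 27.7241)²/27.7241 = 0.1072
χ² = 0.0000 + 0.0000 + 0.1649 + 0.2336 + 0.0757 + 0.1072 = 0.581
df = (3−1)(2−1) = 2. Since 0.581 < 9.21, fail to reject the null hypothesis of independence at α = 0.01.

0.581; fail to reject H₀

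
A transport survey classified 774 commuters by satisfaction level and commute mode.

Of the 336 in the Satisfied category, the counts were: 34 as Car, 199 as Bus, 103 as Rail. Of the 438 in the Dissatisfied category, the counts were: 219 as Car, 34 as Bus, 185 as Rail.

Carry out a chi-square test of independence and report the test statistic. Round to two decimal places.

266.66

Row totals: 336, 438. Column totals: 253, 233, 288. Grand total N = 774.
Expected counts (row total × column total / N):
  Satisfied, Car: 336×253/774 = 109.829
  Satisfied, Bus: 336×233/774 = 101.147
  Satisfied, Rail: 336×288/774 = 125.023
  Dissatisfied, Car: 438×253/774 = 143.171
  Dissatisfied, Bus: 438×233/774 = 131.853
  Dissatisfied, Rail: 438×288/774 = 162.977
Contributions (O − E)²/E:
  (34 − 109.829)²/109.829 = 52.3545
  (199 − 101.147)²/101.147 = 94.6663
  (103 − 125.023)²/125.023 = 3.8794
  (219 − 143.171)²/143.171 = 40.1620
  (34 − 131.853)²/131.853 = 72.6203
  (185 − 162.977)²/162.977 = 2.9760
χ² = 52.3545 + 94.6663 + 3.8794 + 40.1620 + 72.6203 + 2.9760 = 266.66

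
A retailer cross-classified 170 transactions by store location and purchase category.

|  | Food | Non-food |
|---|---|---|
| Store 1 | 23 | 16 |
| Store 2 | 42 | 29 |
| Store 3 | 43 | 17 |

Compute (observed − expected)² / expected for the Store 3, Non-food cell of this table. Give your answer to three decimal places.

Row total (Store 3) = 60; column total (Non-food) = 62; N = 170.
Expected count E = 60 × 62 / 170 = 21.88235.
Contribution = (O − E)²/E = (17 − 21.88235)² / 21.88235 = 1.089.

1.089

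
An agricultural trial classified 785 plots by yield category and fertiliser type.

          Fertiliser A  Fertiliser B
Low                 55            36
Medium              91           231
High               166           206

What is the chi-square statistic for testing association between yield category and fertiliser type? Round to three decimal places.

Row totals: 91, 322, 372. Column totals: 312, 473. Grand total N = 785.
Expected counts (row total × column total / N):
  Low, Fertiliser A: 91×312/785 = 36.1682
  Low, Fertiliser B: 91×473/785 = 54.8318
  Medium, Fertiliser A: 322×312/785 = 127.9796
  Medium, Fertiliser B: 322×473/785 = 194.0204
  High, Fertiliser A: 372×312/785 = 147.8522
  High, Fertiliser B: 372×473/785 = 224.1478
Contributions (O − E)²/E:
  (55 − 36.1682)²/36.1682 = 9.8052
  (36 − 54.8318)²/54.8318 = 6.4677
  (91 − 127.9796)²/127.9796 = 10.6852
  (231 − 194.0204)²/194.0204 = 7.0482
  (166 − 147.8522)²/147.8522 = 2.2275
  (206 − 224.1478)²/224.1478 = 1.4693
χ² = 9.8052 + 6.4677 + 10.6852 + 7.0482 + 2.2275 + 1.4693 = 37.703

37.703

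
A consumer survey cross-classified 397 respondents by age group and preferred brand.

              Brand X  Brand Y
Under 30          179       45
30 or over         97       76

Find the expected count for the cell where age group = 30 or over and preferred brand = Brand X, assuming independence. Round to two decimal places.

Row total (30 or over) = 173; column total (Brand X) = 276; grand total N = 397.
Expected count = (row total × column total) / N = 173 × 276 / 397 = 120.27.

120.27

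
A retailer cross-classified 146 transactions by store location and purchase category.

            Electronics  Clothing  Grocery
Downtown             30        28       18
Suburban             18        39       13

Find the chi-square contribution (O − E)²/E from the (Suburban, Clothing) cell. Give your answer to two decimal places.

1.47

Row total (Suburban) = 70; column total (Clothing) = 67; N = 146.
Expected count E = 70 × 67 / 146 = 32.1233.
Contribution = (O − E)²/E = (39 − 32.1233)² / 32.1233 = 1.47.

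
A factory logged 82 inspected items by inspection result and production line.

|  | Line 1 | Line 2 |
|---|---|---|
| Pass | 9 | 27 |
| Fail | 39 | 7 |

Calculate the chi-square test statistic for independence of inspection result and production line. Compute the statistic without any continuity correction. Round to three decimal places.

29.737

Row totals: 36, 46. Column totals: 48, 34. Grand total N = 82.
Expected counts (row total × column total / N):
  Pass, Line 1: 36×48/82 = 21.07317
  Pass, Line 2: 36×34/82 = 14.92683
  Fail, Line 1: 46×48/82 = 26.92683
  Fail, Line 2: 46×34/82 = 19.07317
Contributions (O − E)²/E:
  (9 − 21.07317)²/21.07317 = 6.9169
  (27 − 14.92683)²/14.92683 = 9.7651
  (39 − 26.92683)²/26.92683 = 5.4132
  (7 − 19.07317)²/19.07317 = 7.6422
χ² = 6.9169 + 9.7651 + 5.4132 + 7.6422 = 29.737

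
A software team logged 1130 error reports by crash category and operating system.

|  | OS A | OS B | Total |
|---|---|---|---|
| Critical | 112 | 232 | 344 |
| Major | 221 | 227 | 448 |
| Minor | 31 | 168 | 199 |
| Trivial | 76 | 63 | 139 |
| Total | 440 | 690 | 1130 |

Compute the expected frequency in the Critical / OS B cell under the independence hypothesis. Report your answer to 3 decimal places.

210.053

Row total (Critical) = 344; column total (OS B) = 690; grand total N = 1130.
Expected count = (row total × column total) / N = 344 × 690 / 1130 = 210.053.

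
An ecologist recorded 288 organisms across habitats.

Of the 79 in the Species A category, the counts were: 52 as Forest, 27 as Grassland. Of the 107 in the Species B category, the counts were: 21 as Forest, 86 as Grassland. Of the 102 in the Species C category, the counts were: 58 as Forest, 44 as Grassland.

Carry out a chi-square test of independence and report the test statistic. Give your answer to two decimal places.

47.36

Row totals: 79, 107, 102. Column totals: 131, 157. Grand total N = 288.
Expected counts (row total × column total / N):
  Species A, Forest: 79×131/288 = 35.934
  Species A, Grassland: 79×157/288 = 43.066
  Species B, Forest: 107×131/288 = 48.670
  Species B, Grassland: 107×157/288 = 58.330
  Species C, Forest: 102×131/288 = 46.396
  Species C, Grassland: 102×157/288 = 55.604
Contributions (O − E)²/E:
  (52 − 35.934)²/35.934 = 7.1831
  (27 − 43.066)²/43.066 = 5.9935
  (21 − 48.670)²/48.670 = 15.7310
  (86 − 58.330)²/58.330 = 13.1258
  (58 − 46.396)²/46.396 = 2.9023
  (44 − 55.604)²/55.604 = 2.4216
χ² = 7.1831 + 5.9935 + 15.7310 + 13.1258 + 2.9023 + 2.4216 = 47.36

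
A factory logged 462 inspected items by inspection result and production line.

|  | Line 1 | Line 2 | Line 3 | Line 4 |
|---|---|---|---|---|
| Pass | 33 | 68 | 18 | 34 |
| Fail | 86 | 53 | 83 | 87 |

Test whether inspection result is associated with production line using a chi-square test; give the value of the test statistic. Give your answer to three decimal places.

Row totals: 153, 309. Column totals: 119, 121, 101, 121. Grand total N = 462.
Expected counts (row total × column total / N):
  Pass, Line 1: 153×119/462 = 39.4091
  Pass, Line 2: 153×121/462 = 40.0714
  Pass, Line 3: 153×101/462 = 33.4481
  Pass, Line 4: 153×121/462 = 40.0714
  Fail, Line 1: 309×119/462 = 79.5909
  Fail, Line 2: 309×121/462 = 80.9286
  Fail, Line 3: 309×101/462 = 67.5519
  Fail, Line 4: 309×121/462 = 80.9286
Contributions (O − E)²/E:
  (33 − 39.4091)²/39.4091 = 1.0423
  (68 − 40.0714)²/40.0714 = 19.4654
  (18 − 33.4481)²/33.4481 = 7.1347
  (34 − 40.0714)²/40.0714 = 0.9199
  (86 − 79.5909)²/79.5909 = 0.5161
  (53 − 80.9286)²/80.9286 = 9.6382
  (83 − 67.5519)²/67.5519 = 3.5327
  (87 − 80.9286)²/80.9286 = 0.4555
χ² = 1.0423 + 19.4654 + 7.1347 + 0.9199 + 0.5161 + 9.6382 + 3.5327 + 0.4555 = 42.705

42.705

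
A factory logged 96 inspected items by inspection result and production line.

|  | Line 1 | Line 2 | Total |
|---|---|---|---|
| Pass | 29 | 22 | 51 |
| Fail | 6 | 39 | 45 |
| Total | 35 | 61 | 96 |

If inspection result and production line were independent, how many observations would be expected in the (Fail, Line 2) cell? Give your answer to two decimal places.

Row total (Fail) = 45; column total (Line 2) = 61; grand total N = 96.
Expected count = (row total × column total) / N = 45 × 61 / 96 = 28.59.

28.59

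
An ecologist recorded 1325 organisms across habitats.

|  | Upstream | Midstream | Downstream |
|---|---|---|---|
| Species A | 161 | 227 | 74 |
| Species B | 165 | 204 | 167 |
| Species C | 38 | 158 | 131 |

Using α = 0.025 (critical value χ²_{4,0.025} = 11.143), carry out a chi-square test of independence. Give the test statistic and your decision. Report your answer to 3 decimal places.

Row totals: 462, 536, 327. Column totals: 364, 589, 372. Grand total N = 1325.
Expected counts (row total × column total / N):
  Species A, Upstream: 462×364/1325 = 126.91925
  Species A, Midstream: 462×589/1325 = 205.37208
  Species A, Downstream: 462×372/1325 = 129.70868
  Species B, Upstream: 536×364/1325 = 147.24830
  Species B, Midstream: 536×589/1325 = 238.26717
  Species B, Downstream: 536×372/1325 = 150.48453
  Species C, Upstream: 327×364/1325 = 89.83245
  Species C, Midstream: 327×589/1325 = 145.36075
  Species C, Downstream: 327×372/1325 = 91.80679
Contributions (O − E)²/E:
  (161 − 126.91925)²/126.91925 = 9.1515
  (227 − 205.37208)²/205.37208 = 2.2777
  (74 − 129.70868)²/129.70868 = 23.9264
  (165 − 147.24830)²/147.24830 = 2.1401
  (204 − 238.26717)²/238.26717 = 4.9282
  (167 − 150.48453)²/150.48453 = 1.8126
  (38 − 89.83245)²/89.83245 = 29.9068
  (158 − 145.36075)²/145.36075 = 1.0990
  (131 − 91.80679)²/91.80679 = 16.7320
χ² = 9.1515 + 2.2777 + 23.9264 + 2.1401 + 4.9282 + 1.8126 + 29.9068 + 1.0990 + 16.7320 = 91.974
df = (3−1)(3−1) = 4. Since 91.974 > 11.143, reject the null hypothesis of independence at α = 0.025.

91.974; reject H₀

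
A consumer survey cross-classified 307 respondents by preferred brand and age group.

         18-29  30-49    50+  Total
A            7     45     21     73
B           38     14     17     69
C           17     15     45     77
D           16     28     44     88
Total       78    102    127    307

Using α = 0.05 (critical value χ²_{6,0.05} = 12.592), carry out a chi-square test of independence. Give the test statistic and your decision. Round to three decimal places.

73.365; reject H₀

Grand total N = 307.
Expected counts (row total × column total / N):
  A, 18-29: 73×78/307 = 18.5472
  A, 30-49: 73×102/307 = 24.2541
  A, 50+: 73×127/307 = 30.1987
  B, 18-29: 69×78/307 = 17.5309
  B, 30-49: 69×102/307 = 22.9251
  B, 50+: 69×127/307 = 28.5440
  C, 18-29: 77×78/307 = 19.5635
  C, 30-49: 77×102/307 = 25.5831
  C, 50+: 77×127/307 = 31.8534
  D, 18-29: 88×78/307 = 22.3583
  D, 30-49: 88×102/307 = 29.2378
  D, 50+: 88×127/307 = 36.4039
Contributions (O − E)²/E:
  (7 − 18.5472)²/18.5472 = 7.1891
  (45 − 24.2541)²/24.2541 = 17.7451
  (21 − 30.1987)²/30.1987 = 2.8020
  (38 − 17.5309)²/17.5309 = 23.8997
  (14 − 22.9251)²/22.9251 = 3.4747
  (17 − 28.5440)²/28.5440 = 4.6687
  (17 − 19.5635)²/19.5635 = 0.3359
  (15 − 25.5831)²/25.5831 = 4.3780
  (45 − 31.8534)²/31.8534 = 5.4259
  (16 − 22.3583)²/22.3583 = 1.8082
  (28 − 29.2378)²/29.2378 = 0.0524
  (44 − 36.4039)²/36.4039 = 1.5850
χ² = 7.1891 + 17.7451 + 2.8020 + 23.8997 + 3.4747 + 4.6687 + 0.3359 + 4.3780 + 5.4259 + 1.8082 + 0.0524 + 1.5850 = 73.365
df = (4−1)(3−1) = 6. Since 73.365 > 12.592, reject the null hypothesis of independence at α = 0.05.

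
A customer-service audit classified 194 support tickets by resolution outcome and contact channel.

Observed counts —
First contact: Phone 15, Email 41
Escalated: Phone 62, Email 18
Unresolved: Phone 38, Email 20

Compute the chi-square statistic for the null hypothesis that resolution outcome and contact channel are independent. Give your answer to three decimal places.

36.432

Row totals: 56, 80, 58. Column totals: 115, 79. Grand total N = 194.
Expected counts (row total × column total / N):
  First contact, Phone: 56×115/194 = 33.1959
  First contact, Email: 56×79/194 = 22.8041
  Escalated, Phone: 80×115/194 = 47.4227
  Escalated, Email: 80×79/194 = 32.5773
  Unresolved, Phone: 58×115/194 = 34.3814
  Unresolved, Email: 58×79/194 = 23.6186
Contributions (O − E)²/E:
  (15 − 33.1959)²/33.1959 = 9.9738
  (41 − 22.8041)²/22.8041 = 14.5189
  (62 − 47.4227)²/47.4227 = 4.4809
  (18 − 32.5773)²/32.5773 = 6.5229
  (38 − 34.3814)²/34.3814 = 0.3809
  (20 − 23.6186)²/23.6186 = 0.5544
χ² = 9.9738 + 14.5189 + 4.4809 + 6.5229 + 0.3809 + 0.5544 = 36.432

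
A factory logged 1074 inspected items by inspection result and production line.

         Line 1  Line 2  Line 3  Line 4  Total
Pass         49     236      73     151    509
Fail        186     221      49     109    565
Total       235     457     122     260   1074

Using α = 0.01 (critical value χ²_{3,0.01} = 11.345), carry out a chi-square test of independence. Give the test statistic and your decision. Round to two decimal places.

89.19; reject H₀

Grand total N = 1074.
Expected counts (row total × column total / N):
  Pass, Line 1: 509×235/1074 = 111.373
  Pass, Line 2: 509×457/1074 = 216.586
  Pass, Line 3: 509×122/1074 = 57.819
  Pass, Line 4: 509×260/1074 = 123.222
  Fail, Line 1: 565×235/1074 = 123.627
  Fail, Line 2: 565×457/1074 = 240.414
  Fail, Line 3: 565×122/1074 = 64.181
  Fail, Line 4: 565×260/1074 = 136.778
Contributions (O − E)²/E:
  (49 − 111.373)²/111.373 = 34.9312
  (236 − 216.586)²/216.586 = 1.7402
  (73 − 57.819)²/57.819 = 3.9859
  (151 − 123.222)²/123.222 = 6.2620
  (186 − 123.627)²/123.627 = 31.4688
  (221 − 240.414)²/240.414 = 1.5677
  (49 − 64.181)²/64.181 = 3.5908
  (109 − 136.778)²/136.778 = 5.6414
χ² = 34.9312 + 1.7402 + 3.9859 + 6.2620 + 31.4688 + 1.5677 + 3.5908 + 5.6414 = 89.19
df = (2−1)(4−1) = 3. Since 89.19 > 11.345, reject the null hypothesis of independence at α = 0.01.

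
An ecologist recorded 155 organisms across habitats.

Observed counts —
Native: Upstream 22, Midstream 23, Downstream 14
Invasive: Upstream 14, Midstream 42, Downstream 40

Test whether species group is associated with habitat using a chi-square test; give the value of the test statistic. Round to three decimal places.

Row totals: 59, 96. Column totals: 36, 65, 54. Grand total N = 155.
Expected counts (row total × column total / N):
  Native, Upstream: 59×36/155 = 13.7032
  Native, Midstream: 59×65/155 = 24.7419
  Native, Downstream: 59×54/155 = 20.5548
  Invasive, Upstream: 96×36/155 = 22.2968
  Invasive, Midstream: 96×65/155 = 40.2581
  Invasive, Downstream: 96×54/155 = 33.4452
Contributions (O − E)²/E:
  (22 − 13.7032)²/13.7032 = 5.0234
  (23 − 24.7419)²/24.7419 = 0.1226
  (14 − 20.5548)²/20.5548 = 2.0903
  (14 − 22.2968)²/22.2968 = 3.0873
  (42 − 40.2581)²/40.2581 = 0.0754
  (40 − 33.4452)²/33.4452 = 1.2847
χ² = 5.0234 + 0.1226 + 2.0903 + 3.0873 + 0.0754 + 1.2847 = 11.684

11.684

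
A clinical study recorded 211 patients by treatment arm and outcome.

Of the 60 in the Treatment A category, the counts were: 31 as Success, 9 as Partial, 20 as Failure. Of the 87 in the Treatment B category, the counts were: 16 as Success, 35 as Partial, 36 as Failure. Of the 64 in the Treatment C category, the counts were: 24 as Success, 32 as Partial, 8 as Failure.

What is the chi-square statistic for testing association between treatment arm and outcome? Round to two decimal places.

33.74

Row totals: 60, 87, 64. Column totals: 71, 76, 64. Grand total N = 211.
Expected counts (row total × column total / N):
  Treatment A, Success: 60×71/211 = 20.190
  Treatment A, Partial: 60×76/211 = 21.611
  Treatment A, Failure: 60×64/211 = 18.199
  Treatment B, Success: 87×71/211 = 29.275
  Treatment B, Partial: 87×76/211 = 31.336
  Treatment B, Failure: 87×64/211 = 26.389
  Treatment C, Success: 64×71/211 = 21.536
  Treatment C, Partial: 64×76/211 = 23.052
  Treatment C, Failure: 64×64/211 = 19.412
Contributions (O − E)²/E:
  (31 − 20.190)²/20.190 = 5.7878
  (9 − 21.611)²/21.611 = 7.3591
  (20 − 18.199)²/18.199 = 0.1782
  (16 − 29.275)²/29.275 = 6.0197
  (35 − 31.336)²/31.336 = 0.4284
  (36 − 26.389)²/26.389 = 3.5004
  (24 − 21.536)²/21.536 = 0.2819
  (32 − 23.052)²/23.052 = 3.4733
  (8 − 19.412)²/19.412 = 6.7089
χ² = 5.7878 + 7.3591 + 0.1782 + 6.0197 + 0.4284 + 3.5004 + 0.2819 + 3.4733 + 6.7089 = 33.74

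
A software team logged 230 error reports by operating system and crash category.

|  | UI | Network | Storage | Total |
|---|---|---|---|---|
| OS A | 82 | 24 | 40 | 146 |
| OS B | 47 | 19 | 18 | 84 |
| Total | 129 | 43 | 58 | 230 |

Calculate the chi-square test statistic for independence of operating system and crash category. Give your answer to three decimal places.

Grand total N = 230.
Expected counts (row total × column total / N):
  OS A, UI: 146×129/230 = 81.8870
  OS A, Network: 146×43/230 = 27.2957
  OS A, Storage: 146×58/230 = 36.8174
  OS B, UI: 84×129/230 = 47.1130
  OS B, Network: 84×43/230 = 15.7043
  OS B, Storage: 84×58/230 = 21.1826
Contributions (O − E)²/E:
  (82 − 81.8870)²/81.8870 = 0.0002
  (24 − 27.2957)²/27.2957 = 0.3979
  (40 − 36.8174)²/36.8174 = 0.2751
  (47 − 47.1130)²/47.1130 = 0.0003
  (19 − 15.7043)²/15.7043 = 0.6916
  (18 − 21.1826)²/21.1826 = 0.4782
χ² = 0.0002 + 0.3979 + 0.2751 + 0.0003 + 0.6916 + 0.4782 = 1.843

1.843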